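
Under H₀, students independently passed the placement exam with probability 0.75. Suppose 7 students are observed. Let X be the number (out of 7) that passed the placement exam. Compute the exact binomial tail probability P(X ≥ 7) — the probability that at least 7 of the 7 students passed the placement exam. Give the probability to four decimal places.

X is binomial with n = 7 and p = 0.75.
P(X ≥ 7) = C(7,7)·0.75^7·0.25^0.
= 0.133484 = 0.1335.

P = 0.1335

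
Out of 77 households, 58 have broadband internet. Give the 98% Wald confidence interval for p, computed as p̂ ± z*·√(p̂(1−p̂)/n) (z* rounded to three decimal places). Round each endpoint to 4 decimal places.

(0.6390, 0.8675)

Sample proportion p̂ = 58/77 = 0.75325.
SE(p̂) = √(0.75325·0.24675/77) = 0.049131.
z* = 2.326 at the 98% level.
Margin = 2.326·0.049131 = 0.11428.
CI: 0.75325 ± 0.11428 = (0.6390, 0.8675).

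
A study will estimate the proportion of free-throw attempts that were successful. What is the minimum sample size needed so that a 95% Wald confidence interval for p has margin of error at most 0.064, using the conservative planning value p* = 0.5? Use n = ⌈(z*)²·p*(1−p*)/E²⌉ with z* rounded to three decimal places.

z* = 1.960 at the 95% level.
p*(1−p*) = 0.2500.
Required n before rounding: 3.841600 × 0.2500 / 0.064² = 234.473.
Rounding up, n = 235.

n = 235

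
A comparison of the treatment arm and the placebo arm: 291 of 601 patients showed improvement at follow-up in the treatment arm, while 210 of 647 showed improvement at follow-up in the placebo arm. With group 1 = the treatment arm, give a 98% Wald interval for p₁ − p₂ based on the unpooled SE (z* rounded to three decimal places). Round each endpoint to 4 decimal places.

p̂₁ = 0.48419, p̂₂ = 0.32457, so the observed difference is 0.15962.
SE = √(0.000415558 + 0.000338835) = √0.000754393 = 0.027466.
For 98% confidence, z* = 2.326. Margin = 2.326·0.027466 = 0.06389.
Interval: 0.15962 ± 0.06389 → (0.0957, 0.2235).

(0.0957, 0.2235)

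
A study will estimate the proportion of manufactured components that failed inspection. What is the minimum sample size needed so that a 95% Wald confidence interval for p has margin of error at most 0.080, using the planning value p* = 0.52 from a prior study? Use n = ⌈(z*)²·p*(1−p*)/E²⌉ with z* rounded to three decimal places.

n = 150

The 95% critical value is z* = 1.960.
p*(1−p*) = 0.52·0.48 = 0.2496.
Required n before rounding: 3.841600 × 0.2496 / 0.080² = 149.822.
Rounding up, n = 150.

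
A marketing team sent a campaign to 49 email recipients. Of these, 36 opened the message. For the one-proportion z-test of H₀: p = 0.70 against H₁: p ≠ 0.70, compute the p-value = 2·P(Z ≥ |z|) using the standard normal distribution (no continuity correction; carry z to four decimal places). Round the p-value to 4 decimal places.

p-value = 0.5961

With x = 36 successes in n = 49, p̂ = 0.73469.
Under H₀, SE = √(p₀(1−p₀)/n) = √(0.70·0.30/49) = √0.004285714 = 0.065465.
z = (p̂ − p₀)/SE = (36/49 − 0.70)/0.065465 ≈ 0.5300.
p-value = 2·P(Z ≥ |z|) with z = 0.5300 → 0.5961.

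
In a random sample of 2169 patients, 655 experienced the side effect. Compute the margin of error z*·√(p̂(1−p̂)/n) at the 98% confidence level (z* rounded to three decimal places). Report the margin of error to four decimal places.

With x = 655 successes in n = 2169, p̂ = 0.30198.
SE(p̂) = √(0.30198·0.69802/2169) = 0.009858.
z* = 2.326 at the 98% level.
ME = 2.326·0.009858 = 0.0229.

ME = 0.0229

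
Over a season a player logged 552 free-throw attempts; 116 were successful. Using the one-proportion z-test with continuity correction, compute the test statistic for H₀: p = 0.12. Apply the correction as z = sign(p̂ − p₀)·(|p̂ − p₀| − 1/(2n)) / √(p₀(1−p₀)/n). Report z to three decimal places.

Sample proportion p̂ = 116/552 = 0.21014. p̂ − p₀ = 0.090145.
1/(2n) = 0.000906.
Corrected numerator: |0.090145| − 0.000906 = 0.089239.
SE₀ = √(0.12·0.88/552) = 0.013831.
z = (+)0.089239/0.013831 = 6.452.

z = 6.452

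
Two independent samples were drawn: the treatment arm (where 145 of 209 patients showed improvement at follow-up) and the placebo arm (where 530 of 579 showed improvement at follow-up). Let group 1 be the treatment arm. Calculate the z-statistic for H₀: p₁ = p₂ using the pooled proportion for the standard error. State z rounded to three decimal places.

z = -7.835

Sample proportions: p̂₁ = 145/209 = 0.69378 and p̂₂ = 530/579 = 0.91537.
Pooled p̂ = (145+530)/(209+579) = 675/788 = 0.85660.
SE = √[p̂(1−p̂)(1/n₁+1/n₂)] = √[0.85660·0.14340·(1/209+1/579)] ≈ 0.028282.
z = (p̂₁ − p̂₂)/SE = (0.69378 − 0.91537)/0.028282 = -0.22159/0.028282 = -7.835.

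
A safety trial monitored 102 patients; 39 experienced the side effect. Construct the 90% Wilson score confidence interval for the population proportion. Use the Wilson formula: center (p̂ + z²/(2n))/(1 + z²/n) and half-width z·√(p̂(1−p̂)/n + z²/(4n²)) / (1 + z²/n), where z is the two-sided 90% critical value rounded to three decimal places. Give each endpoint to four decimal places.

(0.3072, 0.4636)

Here p̂ = 39/102 = 0.38235 and z = 1.645 (z² = 2.706025).
1 + z²/n = 1.026530.
Center = (0.38235 + 0.013265)/1.026530 = 0.38539.
Radicand: p̂(1−p̂)/n + z²/(4n²) = 0.002315286 + 0.000065024 = 0.002380310.
Half-width = z·√(radicand)/denom = 1.645·0.048788/1.026530 = 0.07818.
CI: 0.38539 ± 0.07818 = (0.3072, 0.4636).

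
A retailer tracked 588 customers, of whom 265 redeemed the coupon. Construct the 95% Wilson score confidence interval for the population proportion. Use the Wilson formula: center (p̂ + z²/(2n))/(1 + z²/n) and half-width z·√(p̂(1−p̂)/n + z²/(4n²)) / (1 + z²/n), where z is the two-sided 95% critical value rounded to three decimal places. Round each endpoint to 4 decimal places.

Here p̂ = 265/588 = 0.45068 and z = 1.960 (z² = 3.841600).
Denominator 1 + z²/n = 1 + 3.841600/588 = 1.006533.
Center = (0.45068 + 0.003267)/1.006533 = 0.45100.
Radicand: p̂(1−p̂)/n + z²/(4n²) = 0.000421033 + 0.000002778 = 0.000423811.
Half-width = z·√(radicand)/denom = 1.960·0.020587/1.006533 = 0.04009.
Interval: 0.45100 ± 0.04009 → (0.4109, 0.4911).

(0.4109, 0.4911)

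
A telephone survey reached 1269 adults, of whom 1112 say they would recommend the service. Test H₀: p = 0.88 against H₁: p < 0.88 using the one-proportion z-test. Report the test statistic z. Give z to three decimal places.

p̂ = 1112/1269 = 0.87628.
SE₀ = √(0.88·0.12/1269) = 0.009122.
z = (p̂ − p₀)/SE = (0.87628 − 0.88)/0.009122 = -0.408.

z = -0.408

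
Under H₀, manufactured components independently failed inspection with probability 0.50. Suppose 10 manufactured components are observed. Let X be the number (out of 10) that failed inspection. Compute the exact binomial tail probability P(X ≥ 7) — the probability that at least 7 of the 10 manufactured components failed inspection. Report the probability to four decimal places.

X is binomial with n = 10 and p = 0.50.
P(X ≥ 7) = C(10,7)·0.50^7·0.50^3 + C(10,8)·0.50^8·0.50^2 + C(10,9)·0.50^9·0.50^1 + C(10,10)·0.50^10·0.50^0.
= 0.117188 + 0.043945 + 0.009766 + 0.000977 = 0.1719.

P = 0.1719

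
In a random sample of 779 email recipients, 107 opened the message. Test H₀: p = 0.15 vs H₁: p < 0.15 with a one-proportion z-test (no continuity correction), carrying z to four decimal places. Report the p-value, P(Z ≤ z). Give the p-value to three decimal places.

p-value = 0.161

p̂ = 107/779 = 0.13736.
Null standard error: √(0.15·0.85/779) = √0.000163671 = 0.012793.
z = (p̂ − p₀)/SE = (107/779 − 0.15)/0.012793 ≈ -0.9884.
From the standard normal, P(Z ≤ z) = 0.161.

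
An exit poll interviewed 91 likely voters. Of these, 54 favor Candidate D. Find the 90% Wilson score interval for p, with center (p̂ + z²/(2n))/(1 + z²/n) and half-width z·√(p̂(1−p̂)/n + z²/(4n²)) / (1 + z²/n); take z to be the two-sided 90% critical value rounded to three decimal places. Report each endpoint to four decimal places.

p̂ = 54/91 = 0.59341; z = 1.645, so z² = 2.706025.
1 + z²/n = 1.029737.
Center = (0.59341 + 0.014868)/1.029737 = 0.59071.
Radicand: p̂(1−p̂)/n + z²/(4n²) = 0.002651376 + 0.000081694 = 0.002733070.
Half-width = 1.645·√0.002733070/1.029737 = 0.08352.
So the interval runs from 0.5072 to 0.6742.

(0.5072, 0.6742)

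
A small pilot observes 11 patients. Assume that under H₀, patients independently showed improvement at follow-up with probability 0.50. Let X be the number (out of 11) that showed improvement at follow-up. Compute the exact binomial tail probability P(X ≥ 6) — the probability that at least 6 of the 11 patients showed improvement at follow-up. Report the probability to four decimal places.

P = 0.5000

X is binomial with n = 11 and p = 0.50.
P(X ≥ 6) = Σ_{j=6}^{11} C(11,j)·0.50^j·0.50^{11−j}.
= 0.225586 + 0.161133 + 0.080566 + 0.026855 + 0.005371 + 0.000488 = 0.5000.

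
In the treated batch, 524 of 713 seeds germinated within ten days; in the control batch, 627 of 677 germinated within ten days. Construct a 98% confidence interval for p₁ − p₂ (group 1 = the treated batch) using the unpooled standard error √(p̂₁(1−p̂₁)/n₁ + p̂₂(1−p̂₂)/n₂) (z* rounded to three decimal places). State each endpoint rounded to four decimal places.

(-0.2362, -0.1462)

p̂₁ = 524/713 = 0.73492, p̂₂ = 627/677 = 0.92614; p̂₁ − p̂₂ = -0.19122.
SE = √(0.000273228 + 0.000101035) = √0.000374263 = 0.019346.
For 98% confidence, z* = 2.326. Margin = 2.326·0.019346 = 0.04500.
Interval: -0.19122 ± 0.04500 → (-0.2362, -0.1462).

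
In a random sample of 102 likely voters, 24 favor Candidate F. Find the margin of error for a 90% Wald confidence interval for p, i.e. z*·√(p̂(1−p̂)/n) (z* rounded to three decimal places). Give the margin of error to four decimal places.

With x = 24 successes in n = 102, p̂ = 0.23529.
Standard error of p̂: √(0.179931/102) = √0.001764027 = 0.042000.
The 90% critical value is z* = 1.645.
ME = 1.645·0.042000 = 0.0691.

ME = 0.0691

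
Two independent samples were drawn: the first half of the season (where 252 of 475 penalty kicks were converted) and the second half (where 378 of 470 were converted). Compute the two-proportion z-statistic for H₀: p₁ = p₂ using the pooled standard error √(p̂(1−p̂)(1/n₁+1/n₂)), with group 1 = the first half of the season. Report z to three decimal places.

p̂₁ = 252/475 = 0.53053, p̂₂ = 378/470 = 0.80426.
Pooling: p̂ = 630/945 = 0.66667.
SE = √[p̂(1−p̂)(1/n₁+1/n₂)] = √[0.66667·0.33333·(1/475+1/470)] ≈ 0.030670.
z = -0.27373/0.030670 = -8.925.

z = -8.925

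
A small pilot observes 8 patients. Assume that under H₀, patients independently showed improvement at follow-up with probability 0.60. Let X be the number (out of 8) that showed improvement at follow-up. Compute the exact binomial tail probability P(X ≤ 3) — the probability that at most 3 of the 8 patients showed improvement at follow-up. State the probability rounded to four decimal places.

P = 0.1737

X ~ Binomial(n=8, p=0.60).
P(X ≤ 3) = C(8,0)·0.60^0·0.40^8 + C(8,1)·0.60^1·0.40^7 + C(8,2)·0.60^2·0.40^6 + C(8,3)·0.60^3·0.40^5.
= 0.000655 + 0.007864 + 0.041288 + 0.123863 = 0.1737.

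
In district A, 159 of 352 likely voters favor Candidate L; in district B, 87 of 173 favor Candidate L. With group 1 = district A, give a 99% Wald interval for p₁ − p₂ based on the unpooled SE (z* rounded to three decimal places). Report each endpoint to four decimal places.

p̂₁ = 159/352 = 0.45170, p̂₂ = 87/173 = 0.50289; p̂₁ − p̂₂ = -0.05119.
SE = √(0.000703601 + 0.001445038) = √0.002148639 = 0.046353.
The 99% critical value is z* = 2.576. Margin of error = 0.11941.
Interval: -0.05119 ± 0.11941 → (-0.1706, 0.0682).

(-0.1706, 0.0682)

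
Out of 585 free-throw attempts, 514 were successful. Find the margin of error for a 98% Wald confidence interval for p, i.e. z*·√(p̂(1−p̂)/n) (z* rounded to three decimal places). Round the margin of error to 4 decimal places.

The sample proportion is 514/585 = 0.87863.
SE(p̂) = √(0.87863·0.12137/585) = 0.013501.
z* = 2.326 at the 98% level.
ME = 2.326·0.013501 = 0.0314.

ME = 0.0314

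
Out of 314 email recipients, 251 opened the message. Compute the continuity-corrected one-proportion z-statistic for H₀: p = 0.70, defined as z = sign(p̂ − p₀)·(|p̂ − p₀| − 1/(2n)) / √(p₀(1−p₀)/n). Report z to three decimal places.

z = 3.781

p̂ = 251/314 = 0.79936. p̂ − p₀ = 0.099363.
Continuity correction 1/(2n) = 1/628 = 0.001592.
Corrected numerator: |0.099363| − 0.001592 = 0.097771.
Under H₀, SE = √(p₀(1−p₀)/n) = √(0.70·0.30/314) = √0.000668790 = 0.025861.
z = +0.097771/0.025861 = 3.781.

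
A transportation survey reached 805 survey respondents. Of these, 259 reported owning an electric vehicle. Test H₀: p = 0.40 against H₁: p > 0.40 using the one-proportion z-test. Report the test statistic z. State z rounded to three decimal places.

z = -4.532

With x = 259 successes in n = 805, p̂ = 0.32174.
Under H₀, SE = √(p₀(1−p₀)/n) = √(0.40·0.60/805) = √0.000298137 = 0.017267.
z = (0.32174 − 0.40)/0.017267 = -0.07826/0.017267 = -4.532.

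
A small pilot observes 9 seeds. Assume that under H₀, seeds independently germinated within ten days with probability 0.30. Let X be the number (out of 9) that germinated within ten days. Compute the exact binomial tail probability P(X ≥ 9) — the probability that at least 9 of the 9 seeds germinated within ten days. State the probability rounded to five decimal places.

P = 0.00002

X ~ Binomial(n=9, p=0.30).
P(X ≥ 9) = C(9,9)·0.30^9·0.70^0.
= 0.000020 = 0.00002.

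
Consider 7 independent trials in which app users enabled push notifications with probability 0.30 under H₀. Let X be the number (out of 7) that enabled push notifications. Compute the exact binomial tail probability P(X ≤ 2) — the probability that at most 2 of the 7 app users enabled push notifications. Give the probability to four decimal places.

P = 0.6471

X ~ Binomial(n=7, p=0.30).
P(X ≤ 2) = C(7,0)·0.30^0·0.70^7 + C(7,1)·0.30^1·0.70^6 + C(7,2)·0.30^2·0.70^5.
= 0.082354 + 0.247063 + 0.317652 = 0.6471.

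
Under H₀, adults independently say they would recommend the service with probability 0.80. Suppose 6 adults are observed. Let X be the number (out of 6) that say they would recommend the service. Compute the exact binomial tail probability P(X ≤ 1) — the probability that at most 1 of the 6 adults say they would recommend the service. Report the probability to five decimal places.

X is binomial with n = 6 and p = 0.80.
P(X ≤ 1) = C(6,0)·0.80^0·0.20^6 + C(6,1)·0.80^1·0.20^5.
= 0.000064 + 0.001536 = 0.00160.

P = 0.00160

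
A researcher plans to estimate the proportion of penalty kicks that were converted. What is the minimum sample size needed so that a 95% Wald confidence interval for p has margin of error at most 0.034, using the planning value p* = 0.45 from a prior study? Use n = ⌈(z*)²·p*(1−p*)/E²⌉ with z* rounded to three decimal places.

z* = 1.960 at the 95% level.
p*(1−p*) = 0.2475.
Required n before rounding: 3.841600 × 0.2475 / 0.034² = 822.488.
⌈822.488⌉ = 823.

n = 823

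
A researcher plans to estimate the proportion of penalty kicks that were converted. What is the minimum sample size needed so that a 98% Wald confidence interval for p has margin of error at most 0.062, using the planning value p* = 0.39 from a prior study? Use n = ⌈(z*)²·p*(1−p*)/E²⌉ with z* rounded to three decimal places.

The 98% critical value is z* = 2.326.
p*(1−p*) = 0.39·0.61 = 0.2379.
(z*)²·p*(1−p*)/E² = 5.410276·0.2379/0.003844 = 334.835.
Rounding up, n = 335.

n = 335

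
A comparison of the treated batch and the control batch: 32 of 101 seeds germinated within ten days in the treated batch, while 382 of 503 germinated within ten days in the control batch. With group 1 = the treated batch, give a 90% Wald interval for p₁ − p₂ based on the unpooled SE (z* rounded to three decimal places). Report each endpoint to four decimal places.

(-0.5250, -0.3603)

p̂₁ = 0.31683, p̂₂ = 0.75944, so the observed difference is -0.44261.
Unpooled SE = √(p̂₁(1−p̂₁)/n₁ + p̂₂(1−p̂₂)/n₂) = √(0.002143063 + 0.000363199) = 0.050063.
The 90% critical value is z* = 1.645. Margin of error = 0.08235.
CI: -0.44261 ± 0.08235 = (-0.5250, -0.3603).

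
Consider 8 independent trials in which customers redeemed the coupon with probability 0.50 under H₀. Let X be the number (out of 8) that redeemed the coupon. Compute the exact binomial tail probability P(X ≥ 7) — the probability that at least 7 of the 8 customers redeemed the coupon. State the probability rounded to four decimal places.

X ~ Binomial(n=8, p=0.50).
P(X ≥ 7) = C(8,7)·0.50^7·0.50^1 + C(8,8)·0.50^8·0.50^0.
= 0.031250 + 0.003906 = 0.0352.

P = 0.0352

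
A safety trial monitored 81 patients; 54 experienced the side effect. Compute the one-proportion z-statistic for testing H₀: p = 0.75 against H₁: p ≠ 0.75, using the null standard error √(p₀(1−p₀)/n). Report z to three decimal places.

The sample proportion is 54/81 = 0.66667.
SE₀ = √(0.75·0.25/81) = 0.048113.
z = (0.66667 − 0.75)/0.048113 = -0.08333/0.048113 = -1.732.

z = -1.732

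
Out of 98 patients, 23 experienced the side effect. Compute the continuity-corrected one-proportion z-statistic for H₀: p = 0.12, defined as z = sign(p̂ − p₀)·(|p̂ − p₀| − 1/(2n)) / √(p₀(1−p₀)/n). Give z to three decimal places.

With x = 23 successes in n = 98, p̂ = 0.23469. p̂ − p₀ = 0.114694.
1/(2n) = 0.005102.
Corrected numerator: |0.114694| − 0.005102 = 0.109592.
Under H₀, SE = √(p₀(1−p₀)/n) = √(0.12·0.88/98) = √0.001077551 = 0.032826.
z = +0.109592/0.032826 = 3.339.

z = 3.339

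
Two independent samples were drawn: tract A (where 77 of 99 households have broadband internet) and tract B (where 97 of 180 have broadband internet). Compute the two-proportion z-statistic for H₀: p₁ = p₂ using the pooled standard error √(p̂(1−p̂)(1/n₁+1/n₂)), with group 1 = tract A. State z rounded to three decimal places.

z = 3.941

p̂₁ = 77/99 = 0.77778, p̂₂ = 97/180 = 0.53889.
Pooled p̂ = (77+97)/(99+180) = 174/279 = 0.62366.
Pooled SE = √[0.2347092·0.01565657] ≈ 0.060620.
z = (p̂₁ − p̂₂)/SE = (0.77778 − 0.53889)/0.060620 = 0.23889/0.060620 = 3.941.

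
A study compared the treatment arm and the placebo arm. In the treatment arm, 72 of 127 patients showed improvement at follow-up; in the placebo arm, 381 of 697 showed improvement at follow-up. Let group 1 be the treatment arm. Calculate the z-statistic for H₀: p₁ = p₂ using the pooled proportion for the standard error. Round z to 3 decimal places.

Sample proportions: p̂₁ = 72/127 = 0.56693 and p̂₂ = 381/697 = 0.54663.
Pooled p̂ = (72+381)/(127+697) = 453/824 = 0.54976.
Pooled SE = √[0.2475242·0.00930874] ≈ 0.048001.
z = (p̂₁ − p̂₂)/SE = (0.56693 − 0.54663)/0.048001 = 0.02030/0.048001 = 0.423.

z = 0.423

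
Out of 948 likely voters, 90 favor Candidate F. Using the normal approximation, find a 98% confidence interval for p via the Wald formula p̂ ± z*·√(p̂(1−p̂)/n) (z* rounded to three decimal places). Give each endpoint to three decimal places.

(0.073, 0.117)

p̂ = 90/948 = 0.09494.
SE(p̂) = √(0.09494·0.90506/948) = 0.009520.
For 98% confidence, z* = 2.326.
Margin of error: 2.326 × 0.009520 = 0.02214.
CI: 0.09494 ± 0.02214 = (0.073, 0.117).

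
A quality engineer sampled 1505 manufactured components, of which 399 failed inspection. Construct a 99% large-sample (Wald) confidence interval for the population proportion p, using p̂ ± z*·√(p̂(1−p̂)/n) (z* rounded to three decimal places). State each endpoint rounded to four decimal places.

With x = 399 successes in n = 1505, p̂ = 0.26512.
SE(p̂) = √(0.26512·0.73488/1505) = 0.011378.
The 99% critical value is z* = 2.576.
Margin of error: 2.576 × 0.011378 = 0.02931.
CI: 0.26512 ± 0.02931 = (0.2358, 0.2944).

(0.2358, 0.2944)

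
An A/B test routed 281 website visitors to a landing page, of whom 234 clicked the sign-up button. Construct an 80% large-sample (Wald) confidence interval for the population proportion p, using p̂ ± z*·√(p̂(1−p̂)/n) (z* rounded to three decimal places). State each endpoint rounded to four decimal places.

Sample proportion p̂ = 234/281 = 0.83274.
SE = √(p̂(1−p̂)/n) = √(0.139284/281) = 0.022264.
For 80% confidence, z* = 1.282.
Margin = 1.282·0.022264 = 0.02854.
Interval: 0.83274 ± 0.02854 → (0.8042, 0.8613).

(0.8042, 0.8613)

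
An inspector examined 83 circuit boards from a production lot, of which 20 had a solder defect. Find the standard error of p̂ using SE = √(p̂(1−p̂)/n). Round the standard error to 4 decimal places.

SE = 0.0469

The sample proportion is 20/83 = 0.24096.
p̂(1−p̂) = 0.182898.
Dividing by n and taking the root: √0.002203590 = 0.0469.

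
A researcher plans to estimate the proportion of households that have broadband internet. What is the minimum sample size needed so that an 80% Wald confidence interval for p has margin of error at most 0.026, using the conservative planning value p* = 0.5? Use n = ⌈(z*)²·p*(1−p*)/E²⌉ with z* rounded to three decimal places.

n = 608

The 80% critical value is z* = 1.282.
p*(1−p*) = 0.50·0.50 = 0.2500.
Required n before rounding: 1.643524 × 0.2500 / 0.026² = 607.812.
⌈607.812⌉ = 608.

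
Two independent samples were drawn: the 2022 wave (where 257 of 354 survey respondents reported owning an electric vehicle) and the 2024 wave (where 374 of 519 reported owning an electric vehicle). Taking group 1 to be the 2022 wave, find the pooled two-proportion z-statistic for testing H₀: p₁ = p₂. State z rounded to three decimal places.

Sample proportions: p̂₁ = 257/354 = 0.72599 and p̂₂ = 374/519 = 0.72062.
Pooled p̂ = (257+374)/(354+519) = 631/873 = 0.72279.
Pooled SE = √[0.2003624·0.00475164] ≈ 0.030855.
z = (p̂₁ − p̂₂)/SE = (0.72599 − 0.72062)/0.030855 = 0.00537/0.030855 = 0.174.

z = 0.174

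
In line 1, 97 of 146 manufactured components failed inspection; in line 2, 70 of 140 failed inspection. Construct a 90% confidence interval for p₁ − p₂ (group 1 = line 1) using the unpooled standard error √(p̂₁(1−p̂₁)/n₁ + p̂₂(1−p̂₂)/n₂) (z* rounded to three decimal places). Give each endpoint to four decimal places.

p̂₁ = 0.66438, p̂₂ = 0.50000, so the observed difference is 0.16438.
Unpooled SE = √(p̂₁(1−p̂₁)/n₁ + p̂₂(1−p̂₂)/n₂) = √(0.001527247 + 0.001785714) = 0.057558.
For 90% confidence, z* = 1.645. Margin = 1.645·0.057558 = 0.09468.
CI: 0.16438 ± 0.09468 = (0.0697, 0.2591).

(0.0697, 0.2591)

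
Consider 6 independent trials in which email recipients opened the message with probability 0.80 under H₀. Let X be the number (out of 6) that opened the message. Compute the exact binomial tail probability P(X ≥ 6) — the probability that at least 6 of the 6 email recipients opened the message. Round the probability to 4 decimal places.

X is binomial with n = 6 and p = 0.80.
P(X ≥ 6) = C(6,6)·0.80^6·0.20^0.
= 0.262144 = 0.2621.

P = 0.2621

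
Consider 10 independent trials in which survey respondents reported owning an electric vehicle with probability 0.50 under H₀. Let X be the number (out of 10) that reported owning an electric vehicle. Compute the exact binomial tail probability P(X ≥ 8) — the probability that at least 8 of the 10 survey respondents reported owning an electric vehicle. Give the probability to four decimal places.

P = 0.0547

X ~ Binomial(n=10, p=0.50).
P(X ≥ 8) = C(10,8)·0.50^8·0.50^2 + C(10,9)·0.50^9·0.50^1 + C(10,10)·0.50^10·0.50^0.
= 0.043945 + 0.009766 + 0.000977 = 0.0547.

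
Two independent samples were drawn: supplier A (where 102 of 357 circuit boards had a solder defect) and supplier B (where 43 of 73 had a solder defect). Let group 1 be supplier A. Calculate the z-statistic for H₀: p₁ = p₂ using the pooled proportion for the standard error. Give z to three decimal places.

z = -4.995

Sample proportions: p̂₁ = 102/357 = 0.28571 and p̂₂ = 43/73 = 0.58904.
Pooled p̂ = (102+43)/(357+73) = 145/430 = 0.33721.
Pooled SE = √[0.2234992·0.01649975] ≈ 0.060726.
z = -0.30333/0.060726 = -4.995.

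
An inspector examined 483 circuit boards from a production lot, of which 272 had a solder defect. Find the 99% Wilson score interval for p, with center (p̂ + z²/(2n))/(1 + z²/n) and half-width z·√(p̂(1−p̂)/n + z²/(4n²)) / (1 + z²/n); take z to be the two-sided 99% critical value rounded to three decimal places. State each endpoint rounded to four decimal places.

p̂ = 272/483 = 0.56315; z = 2.576, so z² = 6.635776.
1 + z²/n = 1.013739.
Center = (0.56315 + 0.006869)/1.013739 = 0.56229.
Radicand: p̂(1−p̂)/n + z²/(4n²) = 0.000509343 + 0.000007111 = 0.000516454.
Half-width = 2.576·√0.000516454/1.013739 = 0.05775.
Interval: 0.56229 ± 0.05775 → (0.5045, 0.6200).

(0.5045, 0.6200)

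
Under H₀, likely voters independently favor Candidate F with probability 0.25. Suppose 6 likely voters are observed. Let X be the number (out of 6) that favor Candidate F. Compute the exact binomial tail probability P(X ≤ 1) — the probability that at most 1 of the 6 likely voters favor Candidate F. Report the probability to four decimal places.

X ~ Binomial(n=6, p=0.25).
P(X ≤ 1) = C(6,0)·0.25^0·0.75^6 + C(6,1)·0.25^1·0.75^5.
= 0.177979 + 0.355957 = 0.5339.

P = 0.5339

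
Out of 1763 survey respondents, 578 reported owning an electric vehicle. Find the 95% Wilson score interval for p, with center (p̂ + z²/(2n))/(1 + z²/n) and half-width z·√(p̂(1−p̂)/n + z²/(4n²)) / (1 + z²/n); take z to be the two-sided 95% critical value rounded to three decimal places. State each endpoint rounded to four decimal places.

Here p̂ = 578/1763 = 0.32785 and z = 1.960 (z² = 3.841600).
Denominator 1 + z²/n = 1 + 3.841600/1763 = 1.002179.
Center = (0.32785 + 0.001090)/1.002179 = 0.32822.
Radicand: p̂(1−p̂)/n + z²/(4n²) = 0.000124994 + 0.000000309 = 0.000125303.
Half-width = 1.960·√0.000125303/1.002179 = 0.02189.
Interval: 0.32822 ± 0.02189 → (0.3063, 0.3501).

(0.3063, 0.3501)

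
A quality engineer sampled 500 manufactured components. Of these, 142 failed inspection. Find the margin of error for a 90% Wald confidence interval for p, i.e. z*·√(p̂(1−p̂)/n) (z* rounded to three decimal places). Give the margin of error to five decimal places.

p̂ = 142/500 = 0.28400.
SE(p̂) = √(0.28400·0.71600/500) = 0.020167.
The 90% critical value is z* = 1.645.
ME = 1.645·0.020167 = 0.03317.

ME = 0.03317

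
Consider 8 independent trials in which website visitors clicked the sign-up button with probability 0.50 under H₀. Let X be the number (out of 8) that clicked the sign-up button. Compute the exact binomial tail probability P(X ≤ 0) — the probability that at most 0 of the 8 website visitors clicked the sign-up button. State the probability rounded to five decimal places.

P = 0.00391

X ~ Binomial(n=8, p=0.50).
P(X ≤ 0) = C(8,0)·0.50^0·0.50^8.
= 0.003906 = 0.00391.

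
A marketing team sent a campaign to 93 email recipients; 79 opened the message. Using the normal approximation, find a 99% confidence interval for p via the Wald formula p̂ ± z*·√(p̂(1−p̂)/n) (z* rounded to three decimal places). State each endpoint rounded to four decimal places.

The sample proportion is 79/93 = 0.84946.
SE(p̂) = √(0.84946·0.15054/93) = 0.037081.
The 99% critical value is z* = 2.576.
Margin = 2.576·0.037081 = 0.09552.
Interval: 0.84946 ± 0.09552 → (0.7539, 0.9450).

(0.7539, 0.9450)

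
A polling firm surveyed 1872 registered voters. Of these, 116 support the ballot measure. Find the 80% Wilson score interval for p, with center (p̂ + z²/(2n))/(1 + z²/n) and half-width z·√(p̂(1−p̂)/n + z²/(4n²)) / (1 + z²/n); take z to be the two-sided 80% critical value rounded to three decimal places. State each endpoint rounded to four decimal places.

(0.0552, 0.0695)

Here p̂ = 116/1872 = 0.06197 and z = 1.282 (z² = 1.643524).
Denominator 1 + z²/n = 1 + 1.643524/1872 = 1.000878.
Center = (0.06197 + 0.000439)/1.000878 = 0.06235.
Radicand: p̂(1−p̂)/n + z²/(4n²) = 0.000031050 + 0.000000117 = 0.000031167.
Half-width = 1.282·√0.000031167/1.000878 = 0.00715.
Interval: 0.06235 ± 0.00715 → (0.0552, 0.0695).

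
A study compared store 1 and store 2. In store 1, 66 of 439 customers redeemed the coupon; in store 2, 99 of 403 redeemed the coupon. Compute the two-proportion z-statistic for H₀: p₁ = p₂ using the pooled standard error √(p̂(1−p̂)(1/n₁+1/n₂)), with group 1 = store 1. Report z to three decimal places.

Sample proportions: p̂₁ = 66/439 = 0.15034 and p̂₂ = 99/403 = 0.24566.
Pooling: p̂ = 165/842 = 0.19596.
SE = √[p̂(1−p̂)(1/n₁+1/n₂)] = √[0.19596·0.80404·(1/439+1/403)] ≈ 0.027384.
z = -0.09532/0.027384 = -3.481.

z = -3.481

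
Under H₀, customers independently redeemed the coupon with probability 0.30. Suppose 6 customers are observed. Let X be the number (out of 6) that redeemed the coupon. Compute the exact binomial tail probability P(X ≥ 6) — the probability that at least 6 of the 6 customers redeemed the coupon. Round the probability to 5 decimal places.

X ~ Binomial(n=6, p=0.30).
P(X ≥ 6) = C(6,6)·0.30^6·0.70^0.
= 0.000729 = 0.00073.

P = 0.00073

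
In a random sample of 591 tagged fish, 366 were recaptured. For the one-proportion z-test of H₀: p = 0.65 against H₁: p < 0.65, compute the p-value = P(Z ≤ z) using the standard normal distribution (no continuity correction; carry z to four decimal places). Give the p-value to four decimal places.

p-value = 0.0588

Sample proportion p̂ = 366/591 = 0.61929.
Null standard error: √(0.65·0.35/591) = √0.000384941 = 0.019620.
Test statistic (full precision, shown to 4 dp): z = (366/591 − 0.65)/SE₀ ≈ -1.5653.
From the standard normal, P(Z ≤ z) = 0.0588.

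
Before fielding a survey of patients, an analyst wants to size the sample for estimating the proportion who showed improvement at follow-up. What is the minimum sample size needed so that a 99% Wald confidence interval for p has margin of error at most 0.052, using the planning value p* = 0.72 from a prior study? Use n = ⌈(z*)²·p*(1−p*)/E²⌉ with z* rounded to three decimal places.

The 99% critical value is z* = 2.576.
p*(1−p*) = 0.72·0.28 = 0.2016.
(z*)²·p*(1−p*)/E² = 6.635776·0.2016/0.002704 = 494.738.
⌈494.738⌉ = 495.

n = 495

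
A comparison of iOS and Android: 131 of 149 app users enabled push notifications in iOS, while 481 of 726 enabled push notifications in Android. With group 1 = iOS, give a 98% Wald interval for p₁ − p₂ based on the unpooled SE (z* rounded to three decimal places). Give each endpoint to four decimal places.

(0.1423, 0.2910)

p̂₁ = 0.87919, p̂₂ = 0.66253, so the observed difference is 0.21666.
Unpooled SE = √(p̂₁(1−p̂₁)/n₁ + p̂₂(1−p̂₂)/n₂) = √(0.000712828 + 0.000307965) = 0.031950.
z* = 2.326 at the 98% level. Margin of error = 0.07432.
CI: 0.21666 ± 0.07432 = (0.1423, 0.2910).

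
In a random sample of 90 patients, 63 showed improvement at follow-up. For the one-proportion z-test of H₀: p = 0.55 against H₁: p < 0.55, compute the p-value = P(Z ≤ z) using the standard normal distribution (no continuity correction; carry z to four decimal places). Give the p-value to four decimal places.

Sample proportion p̂ = 63/90 = 0.70000.
SE₀ = √(0.55·0.45/90) = 0.052440.
z = (p̂ − p₀)/SE = (63/90 − 0.55)/0.052440 ≈ 2.8604.
p-value = P(Z ≤ z) with z = 2.8604 → 0.9979.

p-value = 0.9979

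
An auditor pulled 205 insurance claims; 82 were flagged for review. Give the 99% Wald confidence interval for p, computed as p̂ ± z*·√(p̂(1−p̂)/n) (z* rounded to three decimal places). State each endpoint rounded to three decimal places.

With x = 82 successes in n = 205, p̂ = 0.40000.
SE = √(p̂(1−p̂)/n) = √(0.240000/205) = 0.034216.
For 99% confidence, z* = 2.576.
Margin of error: 2.576 × 0.034216 = 0.08814.
CI: 0.40000 ± 0.08814 = (0.312, 0.488).

(0.312, 0.488)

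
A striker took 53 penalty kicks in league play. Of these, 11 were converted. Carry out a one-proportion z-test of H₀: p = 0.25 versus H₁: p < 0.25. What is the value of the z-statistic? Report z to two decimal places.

z = -0.71

The sample proportion is 11/53 = 0.20755.
Under H₀, SE = √(p₀(1−p₀)/n) = √(0.25·0.75/53) = √0.003537736 = 0.059479.
z = (p̂ − p₀)/SE = (0.20755 − 0.25)/0.059479 = -0.71.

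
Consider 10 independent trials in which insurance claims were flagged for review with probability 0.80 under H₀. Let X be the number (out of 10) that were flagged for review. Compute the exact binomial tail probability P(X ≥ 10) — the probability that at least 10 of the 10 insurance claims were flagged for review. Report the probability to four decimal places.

P = 0.1074

X is binomial with n = 10 and p = 0.80.
P(X ≥ 10) = C(10,10)·0.80^10·0.20^0.
= 0.107374 = 0.1074.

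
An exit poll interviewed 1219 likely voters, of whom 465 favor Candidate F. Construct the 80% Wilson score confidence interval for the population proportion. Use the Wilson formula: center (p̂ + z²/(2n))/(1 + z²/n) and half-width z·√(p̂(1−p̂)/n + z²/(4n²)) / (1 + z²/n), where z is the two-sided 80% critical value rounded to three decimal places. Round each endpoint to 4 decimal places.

Here p̂ = 465/1219 = 0.38146 and z = 1.282 (z² = 1.643524).
Denominator 1 + z²/n = 1 + 1.643524/1219 = 1.001348.
Center = (0.38146 + 0.000674)/1.001348 = 0.38162.
Radicand: p̂(1−p̂)/n + z²/(4n²) = 0.000193559 + 0.000000277 = 0.000193836.
Half-width = 1.282·√0.000193836/1.001348 = 0.01782.
CI: 0.38162 ± 0.01782 = (0.3638, 0.3994).

(0.3638, 0.3994)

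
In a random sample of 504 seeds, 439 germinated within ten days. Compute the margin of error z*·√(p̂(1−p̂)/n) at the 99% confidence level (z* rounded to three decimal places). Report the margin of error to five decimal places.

ME = 0.03846

p̂ = 439/504 = 0.87103.
Standard error of p̂: √(0.112335/504) = √0.000222888 = 0.014929.
The 99% critical value is z* = 2.576.
ME = 2.576·0.014929 = 0.03846.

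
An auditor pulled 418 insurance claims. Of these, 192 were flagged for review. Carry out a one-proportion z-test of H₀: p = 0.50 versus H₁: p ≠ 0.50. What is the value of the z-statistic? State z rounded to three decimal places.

Sample proportion p̂ = 192/418 = 0.45933.
Under H₀, SE = √(p₀(1−p₀)/n) = √(0.50·0.50/418) = √0.000598086 = 0.024456.
z = (p̂ − p₀)/SE = (0.45933 − 0.50)/0.024456 = -1.663.

z = -1.663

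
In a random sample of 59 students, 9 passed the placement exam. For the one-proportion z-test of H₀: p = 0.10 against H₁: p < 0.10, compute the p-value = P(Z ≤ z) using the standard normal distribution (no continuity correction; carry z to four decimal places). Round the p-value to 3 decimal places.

p-value = 0.911

With x = 9 successes in n = 59, p̂ = 0.15254.
Null standard error: √(0.10·0.90/59) = √0.001525424 = 0.039057.
z = (p̂ − p₀)/SE = (9/59 − 0.10)/0.039057 ≈ 1.3453.
From the standard normal, P(Z ≤ z) = 0.911.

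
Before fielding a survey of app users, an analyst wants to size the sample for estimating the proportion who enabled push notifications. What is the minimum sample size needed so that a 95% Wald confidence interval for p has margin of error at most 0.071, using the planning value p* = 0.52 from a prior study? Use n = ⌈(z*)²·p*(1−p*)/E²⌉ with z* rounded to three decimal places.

z* = 1.960 at the 95% level.
p*(1−p*) = 0.2496.
Required n before rounding: 3.841600 × 0.2496 / 0.071² = 190.213.
Rounding up, n = 191.

n = 191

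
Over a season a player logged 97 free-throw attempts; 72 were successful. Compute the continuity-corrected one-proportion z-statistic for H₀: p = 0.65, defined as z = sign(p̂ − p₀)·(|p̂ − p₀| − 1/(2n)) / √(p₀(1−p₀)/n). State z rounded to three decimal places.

z = 1.799

p̂ = 72/97 = 0.74227. p̂ − p₀ = 0.092268.
Continuity correction 1/(2n) = 1/194 = 0.005155.
Corrected numerator: |0.092268| − 0.005155 = 0.087113.
Null standard error: √(0.65·0.35/97) = √0.002345361 = 0.048429.
z = +0.087113/0.048429 = 1.799.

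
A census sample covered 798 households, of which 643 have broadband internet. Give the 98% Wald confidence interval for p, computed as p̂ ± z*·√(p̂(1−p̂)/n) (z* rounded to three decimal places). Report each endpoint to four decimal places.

With x = 643 successes in n = 798, p̂ = 0.80576.
SE(p̂) = √(0.80576·0.19424/798) = 0.014004.
For 98% confidence, z* = 2.326.
Margin = 2.326·0.014004 = 0.03257.
CI: 0.80576 ± 0.03257 = (0.7732, 0.8383).

(0.7732, 0.8383)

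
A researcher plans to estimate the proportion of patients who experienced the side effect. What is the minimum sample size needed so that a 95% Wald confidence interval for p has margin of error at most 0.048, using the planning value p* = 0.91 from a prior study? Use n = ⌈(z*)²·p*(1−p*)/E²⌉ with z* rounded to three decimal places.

z* = 1.960 at the 95% level.
p*(1−p*) = 0.0819.
(z*)²·p*(1−p*)/E² = 3.841600·0.0819/0.002304 = 136.557.
⌈136.557⌉ = 137.

n = 137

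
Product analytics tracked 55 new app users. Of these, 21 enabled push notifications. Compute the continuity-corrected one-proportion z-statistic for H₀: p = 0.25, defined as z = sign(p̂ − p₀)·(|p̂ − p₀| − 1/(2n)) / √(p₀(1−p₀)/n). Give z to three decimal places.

p̂ = 21/55 = 0.38182. p̂ − p₀ = 0.131818.
1/(2n) = 0.009091.
Corrected numerator: |0.131818| − 0.009091 = 0.122727.
Under H₀, SE = √(p₀(1−p₀)/n) = √(0.25·0.75/55) = √0.003409091 = 0.058387.
z = +0.122727/0.058387 = 2.102.

z = 2.102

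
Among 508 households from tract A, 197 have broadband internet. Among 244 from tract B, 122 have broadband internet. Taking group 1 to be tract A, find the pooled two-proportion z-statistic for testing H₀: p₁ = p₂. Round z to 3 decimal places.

Sample proportions: p̂₁ = 197/508 = 0.38780 and p̂₂ = 122/244 = 0.50000.
Pooled p̂ = (197+122)/(508+244) = 319/752 = 0.42420.
SE = √[p̂(1−p̂)(1/n₁+1/n₂)] = √[0.42420·0.57580·(1/508+1/244)] ≈ 0.038495.
z = -0.11220/0.038495 = -2.915.

z = -2.915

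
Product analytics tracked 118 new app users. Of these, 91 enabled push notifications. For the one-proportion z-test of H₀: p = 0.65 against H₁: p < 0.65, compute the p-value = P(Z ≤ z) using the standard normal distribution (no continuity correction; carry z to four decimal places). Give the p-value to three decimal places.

p-value = 0.997

The sample proportion is 91/118 = 0.77119.
Under H₀, SE = √(p₀(1−p₀)/n) = √(0.65·0.35/118) = √0.001927966 = 0.043909.
z = (p̂ − p₀)/SE = (91/118 − 0.65)/0.043909 ≈ 2.7600.
p-value = P(Z ≤ z) with z = 2.7600 → 0.997.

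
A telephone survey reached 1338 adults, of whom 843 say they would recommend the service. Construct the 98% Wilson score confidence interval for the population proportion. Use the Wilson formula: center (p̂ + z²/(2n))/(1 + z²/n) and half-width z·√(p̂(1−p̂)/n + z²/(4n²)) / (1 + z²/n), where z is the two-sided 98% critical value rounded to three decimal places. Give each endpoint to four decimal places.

(0.5989, 0.6602)

p̂ = 843/1338 = 0.63004; z = 2.326, so z² = 5.410276.
Denominator 1 + z²/n = 1 + 5.410276/1338 = 1.004044.
Center = (0.63004 + 0.002022)/1.004044 = 0.62952.
Radicand: p̂(1−p̂)/n + z²/(4n²) = 0.000174207 + 0.000000756 = 0.000174963.
Half-width = 2.326·√0.000174963/1.004044 = 0.03064.
So the interval runs from 0.5989 to 0.6602.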